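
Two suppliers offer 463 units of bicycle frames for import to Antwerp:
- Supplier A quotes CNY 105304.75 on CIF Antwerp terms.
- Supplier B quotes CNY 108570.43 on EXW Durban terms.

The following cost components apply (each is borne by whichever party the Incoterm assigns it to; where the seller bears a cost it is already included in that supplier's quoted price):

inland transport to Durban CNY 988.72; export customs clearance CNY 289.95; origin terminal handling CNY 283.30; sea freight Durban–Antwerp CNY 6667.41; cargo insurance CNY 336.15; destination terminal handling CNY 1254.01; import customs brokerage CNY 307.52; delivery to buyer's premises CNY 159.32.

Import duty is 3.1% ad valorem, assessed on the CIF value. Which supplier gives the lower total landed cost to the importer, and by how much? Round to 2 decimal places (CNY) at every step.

Supplier A (CIF):
The CIF price already equals the CIF value: 105304.75
Import duty = 105304.75 × 3.1% = 3264.45
Buyer bears (A): 1254.01 + 307.52 + 159.32 = 1720.85
Landed cost (A) = invoice 105304.75 + 1720.85 + duty 3264.45 = 110290.05
Supplier B (EXW):
CIF value = EXW price + inland to port + export clearance + origin terminal + freight + insurance = 108570.43 + 988.72 + 289.95 + 283.30 + 6667.41 + 336.15 = 117135.96
Import duty = 117135.96 × 3.1% = 3631.21
Buyer bears (B): 988.72 + 289.95 + 283.30 + 6667.41 + 336.15 + 1254.01 + 307.52 + 159.32 = 10286.38
Landed cost (B) = invoice 108570.43 + 10286.38 + duty 3631.21 = 122488.02
Difference = |110290.05 − 122488.02| = 12197.97

Supplier A is cheaper by CNY 12197.97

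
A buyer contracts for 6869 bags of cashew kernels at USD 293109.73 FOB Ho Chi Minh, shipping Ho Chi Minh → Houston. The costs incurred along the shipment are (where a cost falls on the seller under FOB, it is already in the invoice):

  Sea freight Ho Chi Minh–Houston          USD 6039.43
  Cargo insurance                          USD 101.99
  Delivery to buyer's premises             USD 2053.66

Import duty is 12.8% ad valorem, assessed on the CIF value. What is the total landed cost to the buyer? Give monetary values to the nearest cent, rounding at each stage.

Total landed cost: USD 339608.96

FOB: the seller bears costs until goods are on board at the origin port; the buyer bears freight, insurance and all costs thereafter.
CIF value = FOB price + freight + insurance = 293109.73 + 6039.43 + 101.99 = 299251.15
Import duty = 299251.15 × 12.8% = 38304.15
Buyer bears: freight 6039.43 + insurance 101.99 + delivery 2053.66 + duty 38304.15 = 46499.23
Landed cost = invoice 293109.73 + 46499.23 = 339608.96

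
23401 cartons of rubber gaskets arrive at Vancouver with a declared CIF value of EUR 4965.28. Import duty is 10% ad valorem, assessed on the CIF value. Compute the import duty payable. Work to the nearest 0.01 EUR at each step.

Import duty = 4965.28 × 10% = 496.53

Import duty: EUR 496.53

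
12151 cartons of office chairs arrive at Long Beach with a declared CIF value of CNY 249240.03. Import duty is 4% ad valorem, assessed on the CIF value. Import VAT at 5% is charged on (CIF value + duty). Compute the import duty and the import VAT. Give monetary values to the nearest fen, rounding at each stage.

Import duty: CNY 9969.60; import VAT: CNY 12960.48

Import duty = 249240.03 × 4% = 9969.60
VAT base = CIF + duty = 249240.03 + 9969.60 = 259209.63
Import VAT = 259209.63 × 5% = 12960.48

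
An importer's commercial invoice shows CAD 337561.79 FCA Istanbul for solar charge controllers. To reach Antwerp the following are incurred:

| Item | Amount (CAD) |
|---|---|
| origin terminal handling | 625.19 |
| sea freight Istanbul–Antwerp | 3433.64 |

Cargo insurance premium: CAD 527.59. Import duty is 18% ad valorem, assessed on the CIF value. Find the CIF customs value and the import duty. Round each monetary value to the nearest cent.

CIF = FCA price + pre-shipment costs + freight + insurance
CIF = 337561.79 + 625.19 + 3433.64 + 527.59 = 342148.21
Import duty = 342148.21 × 18% = 61586.68

CIF value: CAD 342148.21; import duty: CAD 61586.68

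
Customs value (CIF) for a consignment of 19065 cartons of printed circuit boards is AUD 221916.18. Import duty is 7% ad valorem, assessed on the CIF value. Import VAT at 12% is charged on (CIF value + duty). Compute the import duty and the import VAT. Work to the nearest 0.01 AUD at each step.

Import duty = 221916.18 × 7% = 15534.13
VAT base = CIF + duty = 221916.18 + 15534.13 = 237450.31
Import VAT = 237450.31 × 12% = 28494.04

Import duty: AUD 15534.13; import VAT: AUD 28494.04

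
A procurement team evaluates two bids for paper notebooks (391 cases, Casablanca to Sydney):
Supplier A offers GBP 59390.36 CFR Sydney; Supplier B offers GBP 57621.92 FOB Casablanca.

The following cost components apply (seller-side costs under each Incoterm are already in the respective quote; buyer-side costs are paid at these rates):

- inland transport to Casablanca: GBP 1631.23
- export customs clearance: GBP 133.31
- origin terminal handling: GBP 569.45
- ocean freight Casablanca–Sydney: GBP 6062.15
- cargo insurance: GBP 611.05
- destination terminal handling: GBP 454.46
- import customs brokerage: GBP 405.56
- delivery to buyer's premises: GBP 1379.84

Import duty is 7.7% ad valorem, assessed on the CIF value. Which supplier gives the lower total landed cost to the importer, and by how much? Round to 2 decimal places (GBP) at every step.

Supplier A is cheaper by GBP 4624.32

Supplier A (CFR):
CIF value = CFR price + insurance = 59390.36 + 611.05 = 60001.41
Import duty = 60001.41 × 7.7% = 4620.11
Buyer bears (A): 611.05 + 454.46 + 405.56 + 1379.84 = 2850.91
Landed cost (A) = invoice 59390.36 + 2850.91 + duty 4620.11 = 66861.38
Supplier B (FOB):
CIF value = FOB price + freight + insurance = 57621.92 + 6062.15 + 611.05 = 64295.12
Import duty = 64295.12 × 7.7% = 4950.72
Buyer bears (B): 6062.15 + 611.05 + 454.46 + 405.56 + 1379.84 = 8913.06
Landed cost (B) = invoice 57621.92 + 8913.06 + duty 4950.72 = 71485.70
Difference = |66861.38 − 71485.70| = 4624.32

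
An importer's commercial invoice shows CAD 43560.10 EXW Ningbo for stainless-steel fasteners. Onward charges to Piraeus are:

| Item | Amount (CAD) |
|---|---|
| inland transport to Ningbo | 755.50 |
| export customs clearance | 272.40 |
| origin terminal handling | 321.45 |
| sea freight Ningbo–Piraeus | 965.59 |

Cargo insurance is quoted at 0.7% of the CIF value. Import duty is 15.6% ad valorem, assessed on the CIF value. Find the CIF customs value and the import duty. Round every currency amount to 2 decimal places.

CIF value: CAD 46198.43; import duty: CAD 7206.96

Let C be the CIF value. C = EXW price + pre-shipment costs + freight + 0.7% × C
C − 0.7% × C = 43560.10 + 755.50 + 272.40 + 321.45 + 965.59
0.993 × C = 45875.04
C = 45875.04 / 0.993 = 46198.43
Insurance premium = 0.7% × 46198.43 = 323.39
Import duty = 46198.43 × 15.6% = 7206.96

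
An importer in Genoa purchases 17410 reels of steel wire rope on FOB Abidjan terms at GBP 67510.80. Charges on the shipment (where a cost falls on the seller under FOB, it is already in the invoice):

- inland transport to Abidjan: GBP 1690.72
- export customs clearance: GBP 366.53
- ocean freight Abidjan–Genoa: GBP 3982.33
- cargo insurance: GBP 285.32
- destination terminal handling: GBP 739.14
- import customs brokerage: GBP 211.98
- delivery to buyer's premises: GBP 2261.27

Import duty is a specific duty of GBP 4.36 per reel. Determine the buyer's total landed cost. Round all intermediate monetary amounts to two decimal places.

FOB: the seller bears costs until goods are on board at the origin port; the buyer bears freight, insurance and all costs thereafter.
Already in the invoice (seller's account under FOB): inland to port, export clearance — exclude.
CIF value = FOB price + freight + insurance = 67510.80 + 3982.33 + 285.32 = 71778.45
Import duty = 17410 × 4.36 = 75907.60
Buyer bears: freight 3982.33 + insurance 285.32 + destination terminal 739.14 + brokerage 211.98 + delivery 2261.27 + duty 75907.60 = 83387.64
Landed cost = invoice 67510.80 + 83387.64 = 150898.44

Total landed cost: GBP 150898.44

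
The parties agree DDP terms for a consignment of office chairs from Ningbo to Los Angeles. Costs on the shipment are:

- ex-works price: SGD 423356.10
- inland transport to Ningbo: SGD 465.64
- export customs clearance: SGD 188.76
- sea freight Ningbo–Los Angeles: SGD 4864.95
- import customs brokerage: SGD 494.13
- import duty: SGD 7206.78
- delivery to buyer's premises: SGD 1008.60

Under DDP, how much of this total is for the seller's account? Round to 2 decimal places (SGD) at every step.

DDP: the seller bears all costs including import duty.
Seller's account: goods 423356.10 + inland to port 465.64 + export clearance 188.76 + freight 4864.95 + brokerage 494.13 + duty 7206.78 + delivery 1008.60 = 437584.96
Buyer's account: 0.00

Seller's account: SGD 437584.96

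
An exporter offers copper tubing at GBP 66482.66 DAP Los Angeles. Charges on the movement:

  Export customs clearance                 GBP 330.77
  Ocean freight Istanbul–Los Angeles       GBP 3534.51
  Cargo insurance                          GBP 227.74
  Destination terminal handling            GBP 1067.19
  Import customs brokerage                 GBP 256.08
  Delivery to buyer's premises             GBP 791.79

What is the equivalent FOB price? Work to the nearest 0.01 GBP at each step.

FOB price: GBP 60861.43

Not relevant to the conversion: export clearance — on the seller under both DAP and FOB; already in the DAP price and stays in the FOB price. brokerage — on the buyer under both terms; not part of either seller's price.
From DAP to FOB, the seller no longer bears: freight, insurance, destination terminal, delivery.
FOB price = 66482.66 − 3534.51 − 227.74 − 1067.19 − 791.79 = 60861.43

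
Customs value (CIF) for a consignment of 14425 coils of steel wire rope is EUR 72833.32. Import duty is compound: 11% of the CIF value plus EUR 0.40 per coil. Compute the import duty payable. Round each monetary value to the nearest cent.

Ad valorem component: 72833.32 × 11% = 8011.67
Specific component: 14425 × 0.40 = 5770.00
Import duty = 8011.67 + 5770.00 = 13781.67

Import duty: EUR 13781.67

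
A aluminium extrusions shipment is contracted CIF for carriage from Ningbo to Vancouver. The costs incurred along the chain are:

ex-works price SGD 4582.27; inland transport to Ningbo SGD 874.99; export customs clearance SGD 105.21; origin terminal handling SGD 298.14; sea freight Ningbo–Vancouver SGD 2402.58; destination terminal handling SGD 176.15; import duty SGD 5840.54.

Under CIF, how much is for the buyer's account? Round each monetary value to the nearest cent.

CIF: the seller pays costs through ocean freight and marine insurance to the destination port.
Seller's account: goods 4582.27 + inland to port 874.99 + export clearance 105.21 + origin terminal 298.14 + freight 2402.58 = 8263.19
Buyer's account: destination terminal 176.15 + duty 5840.54 = 6016.69

Buyer's account: SGD 6016.69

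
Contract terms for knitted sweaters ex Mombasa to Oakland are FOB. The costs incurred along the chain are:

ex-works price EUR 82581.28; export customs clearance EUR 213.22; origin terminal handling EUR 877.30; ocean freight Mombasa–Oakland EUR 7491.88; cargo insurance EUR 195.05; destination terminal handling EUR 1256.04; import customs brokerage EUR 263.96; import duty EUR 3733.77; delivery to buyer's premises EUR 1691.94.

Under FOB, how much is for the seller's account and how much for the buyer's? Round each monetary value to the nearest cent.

FOB: the seller bears costs until goods are on board at the origin port; the buyer bears freight, insurance and all costs thereafter.
Seller's account: goods 82581.28 + export clearance 213.22 + origin terminal 877.30 = 83671.80
Buyer's account: freight 7491.88 + insurance 195.05 + destination terminal 1256.04 + brokerage 263.96 + duty 3733.77 + delivery 1691.94 = 14632.64

Seller: EUR 83671.80; buyer: EUR 14632.64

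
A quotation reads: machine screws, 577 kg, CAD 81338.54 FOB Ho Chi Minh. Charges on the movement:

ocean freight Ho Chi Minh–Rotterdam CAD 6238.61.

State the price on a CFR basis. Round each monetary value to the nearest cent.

CFR price: CAD 87577.15

From FOB to CFR, the seller additionally bears: freight.
CFR price = 81338.54 + 6238.61 = 87577.15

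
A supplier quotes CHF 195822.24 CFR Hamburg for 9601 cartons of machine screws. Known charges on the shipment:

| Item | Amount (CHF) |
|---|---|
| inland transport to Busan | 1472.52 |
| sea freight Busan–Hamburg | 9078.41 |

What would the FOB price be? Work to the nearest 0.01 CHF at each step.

Not relevant to the conversion: inland to port — on the seller under both CFR and FOB; already in the CFR price and stays in the FOB price.
From CFR to FOB, the seller no longer bears: freight.
FOB price = 195822.24 − 9078.41 = 186743.83

FOB price: CHF 186743.83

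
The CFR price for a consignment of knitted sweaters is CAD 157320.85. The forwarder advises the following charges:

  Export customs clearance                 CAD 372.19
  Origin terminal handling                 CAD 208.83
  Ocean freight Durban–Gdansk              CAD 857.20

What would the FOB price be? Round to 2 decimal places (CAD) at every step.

FOB price: CAD 156463.65

Not relevant to the conversion: export clearance, origin terminal — on the seller under both CFR and FOB; already in the CFR price and stays in the FOB price.
From CFR to FOB, the seller no longer bears: freight.
FOB price = 157320.85 − 857.20 = 156463.65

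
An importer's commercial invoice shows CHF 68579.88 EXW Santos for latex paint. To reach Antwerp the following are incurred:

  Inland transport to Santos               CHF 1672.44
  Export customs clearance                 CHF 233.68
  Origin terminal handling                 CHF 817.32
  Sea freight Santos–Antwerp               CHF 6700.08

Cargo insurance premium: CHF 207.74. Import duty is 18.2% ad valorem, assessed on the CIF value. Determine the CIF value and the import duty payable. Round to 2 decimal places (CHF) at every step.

CIF = EXW price + pre-shipment costs + freight + insurance
CIF = 68579.88 + 1672.44 + 233.68 + 817.32 + 6700.08 + 207.74 = 78211.14
Import duty = 78211.14 × 18.2% = 14234.43

CIF value: CHF 78211.14; import duty: CHF 14234.43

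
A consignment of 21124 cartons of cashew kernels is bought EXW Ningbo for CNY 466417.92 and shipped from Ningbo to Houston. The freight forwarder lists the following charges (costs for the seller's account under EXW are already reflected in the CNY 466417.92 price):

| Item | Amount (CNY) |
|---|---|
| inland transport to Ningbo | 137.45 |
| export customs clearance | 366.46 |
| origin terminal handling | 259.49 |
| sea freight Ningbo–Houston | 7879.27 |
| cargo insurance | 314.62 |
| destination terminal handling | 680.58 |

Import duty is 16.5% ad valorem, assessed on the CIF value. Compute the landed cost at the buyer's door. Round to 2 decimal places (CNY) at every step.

Total landed cost: CNY 554492.70

EXW: the seller makes goods available at their premises; the buyer bears all onward costs.
CIF value = EXW price + inland to port + export clearance + origin terminal + freight + insurance = 466417.92 + 137.45 + 366.46 + 259.49 + 7879.27 + 314.62 = 475375.21
Import duty = 475375.21 × 16.5% = 78436.91
Buyer bears: inland to port 137.45 + export clearance 366.46 + origin terminal 259.49 + freight 7879.27 + insurance 314.62 + destination terminal 680.58 + duty 78436.91 = 88074.78
Landed cost = invoice 466417.92 + 88074.78 = 554492.70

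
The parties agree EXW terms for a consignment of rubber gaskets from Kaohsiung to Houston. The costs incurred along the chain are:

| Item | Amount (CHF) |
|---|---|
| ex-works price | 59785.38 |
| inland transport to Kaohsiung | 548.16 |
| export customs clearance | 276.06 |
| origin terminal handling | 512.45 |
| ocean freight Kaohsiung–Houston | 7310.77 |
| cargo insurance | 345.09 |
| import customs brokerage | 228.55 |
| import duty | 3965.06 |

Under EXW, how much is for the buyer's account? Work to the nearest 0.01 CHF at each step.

EXW: the seller makes goods available at their premises; the buyer bears all onward costs.
Seller's account: goods 59785.38 = 59785.38
Buyer's account: inland to port 548.16 + export clearance 276.06 + origin terminal 512.45 + freight 7310.77 + insurance 345.09 + brokerage 228.55 + duty 3965.06 = 13186.14

Buyer's account: CHF 13186.14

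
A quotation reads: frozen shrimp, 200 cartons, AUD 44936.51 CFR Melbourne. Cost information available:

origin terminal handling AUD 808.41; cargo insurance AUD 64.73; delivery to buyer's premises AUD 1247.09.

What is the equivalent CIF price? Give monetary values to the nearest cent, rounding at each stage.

CIF price: AUD 45001.24

Not relevant to the conversion: origin terminal — on the seller under both CFR and CIF; already in the CFR price and stays in the CIF price. delivery — on the buyer under both terms; not part of either seller's price.
From CFR to CIF, the seller additionally bears: insurance.
CIF price = 44936.51 + 64.73 = 45001.24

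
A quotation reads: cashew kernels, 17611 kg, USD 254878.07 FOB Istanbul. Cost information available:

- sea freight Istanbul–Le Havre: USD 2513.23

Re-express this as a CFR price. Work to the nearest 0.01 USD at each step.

From FOB to CFR, the seller additionally bears: freight.
CFR price = 254878.07 + 2513.23 = 257391.30

CFR price: USD 257391.30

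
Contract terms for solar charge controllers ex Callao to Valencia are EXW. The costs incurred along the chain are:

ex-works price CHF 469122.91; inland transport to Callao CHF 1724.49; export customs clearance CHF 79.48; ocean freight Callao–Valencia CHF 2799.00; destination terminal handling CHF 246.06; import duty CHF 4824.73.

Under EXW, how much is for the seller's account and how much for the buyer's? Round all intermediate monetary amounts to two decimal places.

EXW: the seller makes goods available at their premises; the buyer bears all onward costs.
Seller's account: goods 469122.91 = 469122.91
Buyer's account: inland to port 1724.49 + export clearance 79.48 + freight 2799.00 + destination terminal 246.06 + duty 4824.73 = 9673.76

Seller: CHF 469122.91; buyer: CHF 9673.76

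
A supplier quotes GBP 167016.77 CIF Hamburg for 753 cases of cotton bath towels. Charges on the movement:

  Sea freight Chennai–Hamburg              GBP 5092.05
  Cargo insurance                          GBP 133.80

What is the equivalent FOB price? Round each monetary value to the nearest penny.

From CIF to FOB, the seller no longer bears: freight, insurance.
FOB price = 167016.77 − 5092.05 − 133.80 = 161790.92

FOB price: GBP 161790.92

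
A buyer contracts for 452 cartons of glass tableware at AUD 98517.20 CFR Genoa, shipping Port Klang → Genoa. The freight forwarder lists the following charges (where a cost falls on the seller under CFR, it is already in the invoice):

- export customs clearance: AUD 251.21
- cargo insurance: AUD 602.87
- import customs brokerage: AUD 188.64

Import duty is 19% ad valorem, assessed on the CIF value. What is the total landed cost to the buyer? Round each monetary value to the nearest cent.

Total landed cost: AUD 118141.52

CFR: the seller pays costs through ocean freight to the destination port, but not insurance.
Already in the invoice (seller's account under CFR): export clearance — exclude.
CIF value = CFR price + insurance = 98517.20 + 602.87 = 99120.07
Import duty = 99120.07 × 19% = 18832.81
Buyer bears: insurance 602.87 + brokerage 188.64 + duty 18832.81 = 19624.32
Landed cost = invoice 98517.20 + 19624.32 = 118141.52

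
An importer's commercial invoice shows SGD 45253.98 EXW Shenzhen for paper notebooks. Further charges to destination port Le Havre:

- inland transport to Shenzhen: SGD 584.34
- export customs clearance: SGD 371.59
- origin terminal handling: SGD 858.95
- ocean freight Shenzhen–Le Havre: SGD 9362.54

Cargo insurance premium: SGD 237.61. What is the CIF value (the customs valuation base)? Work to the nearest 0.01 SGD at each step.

CIF = EXW price + pre-shipment costs + freight + insurance
CIF = 45253.98 + 584.34 + 371.59 + 858.95 + 9362.54 + 237.61 = 56669.01

CIF value: SGD 56669.01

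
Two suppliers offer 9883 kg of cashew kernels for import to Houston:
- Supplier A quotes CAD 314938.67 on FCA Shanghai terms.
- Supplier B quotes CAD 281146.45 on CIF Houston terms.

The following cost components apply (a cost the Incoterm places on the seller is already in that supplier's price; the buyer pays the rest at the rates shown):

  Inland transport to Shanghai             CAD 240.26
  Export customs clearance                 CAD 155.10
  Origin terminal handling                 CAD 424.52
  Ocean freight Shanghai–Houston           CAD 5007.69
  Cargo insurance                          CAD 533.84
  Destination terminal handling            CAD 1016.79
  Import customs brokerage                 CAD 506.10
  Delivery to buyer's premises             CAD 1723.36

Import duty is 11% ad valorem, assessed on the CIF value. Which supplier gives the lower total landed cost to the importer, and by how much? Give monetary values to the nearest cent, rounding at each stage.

Supplier A (FCA):
CIF value = FCA price + origin terminal + freight + insurance = 314938.67 + 424.52 + 5007.69 + 533.84 = 320904.72
Import duty = 320904.72 × 11% = 35299.52
Buyer bears (A): 424.52 + 5007.69 + 533.84 + 1016.79 + 506.10 + 1723.36 = 9212.30
Landed cost (A) = invoice 314938.67 + 9212.30 + duty 35299.52 = 359450.49
Supplier B (CIF):
The CIF price already equals the CIF value: 281146.45
Import duty = 281146.45 × 11% = 30926.11
Buyer bears (B): 1016.79 + 506.10 + 1723.36 = 3246.25
Landed cost (B) = invoice 281146.45 + 3246.25 + duty 30926.11 = 315318.81
Difference = |359450.49 − 315318.81| = 44131.68

Supplier B is cheaper by CAD 44131.68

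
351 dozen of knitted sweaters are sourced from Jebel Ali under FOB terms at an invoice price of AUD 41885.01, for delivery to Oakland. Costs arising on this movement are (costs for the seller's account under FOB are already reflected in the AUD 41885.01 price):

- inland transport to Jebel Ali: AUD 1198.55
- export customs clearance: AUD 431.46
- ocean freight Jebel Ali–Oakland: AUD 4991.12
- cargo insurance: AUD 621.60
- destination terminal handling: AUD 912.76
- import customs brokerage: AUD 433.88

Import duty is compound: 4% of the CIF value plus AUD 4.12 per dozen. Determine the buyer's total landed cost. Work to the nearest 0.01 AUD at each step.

Total landed cost: AUD 52190.40

FOB: the seller bears costs until goods are on board at the origin port; the buyer bears freight, insurance and all costs thereafter.
Already in the invoice (seller's account under FOB): inland to port, export clearance — exclude.
CIF value = FOB price + freight + insurance = 41885.01 + 4991.12 + 621.60 = 47497.73
Ad valorem component: 47497.73 × 4% = 1899.91
Specific component: 351 × 4.12 = 1446.12
Import duty = 1899.91 + 1446.12 = 3346.03
Buyer bears: freight 4991.12 + insurance 621.60 + destination terminal 912.76 + brokerage 433.88 + duty 3346.03 = 10305.39
Landed cost = invoice 41885.01 + 10305.39 = 52190.40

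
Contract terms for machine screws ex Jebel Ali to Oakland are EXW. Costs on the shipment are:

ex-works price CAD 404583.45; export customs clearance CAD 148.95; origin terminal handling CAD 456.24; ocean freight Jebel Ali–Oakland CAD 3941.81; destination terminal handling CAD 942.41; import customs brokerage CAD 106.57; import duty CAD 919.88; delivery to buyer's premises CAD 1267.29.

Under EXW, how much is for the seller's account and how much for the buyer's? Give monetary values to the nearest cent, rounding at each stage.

Seller: CAD 404583.45; buyer: CAD 7783.15

EXW: the seller makes goods available at their premises; the buyer bears all onward costs.
Seller's account: goods 404583.45 = 404583.45
Buyer's account: export clearance 148.95 + origin terminal 456.24 + freight 3941.81 + destination terminal 942.41 + brokerage 106.57 + duty 919.88 + delivery 1267.29 = 7783.15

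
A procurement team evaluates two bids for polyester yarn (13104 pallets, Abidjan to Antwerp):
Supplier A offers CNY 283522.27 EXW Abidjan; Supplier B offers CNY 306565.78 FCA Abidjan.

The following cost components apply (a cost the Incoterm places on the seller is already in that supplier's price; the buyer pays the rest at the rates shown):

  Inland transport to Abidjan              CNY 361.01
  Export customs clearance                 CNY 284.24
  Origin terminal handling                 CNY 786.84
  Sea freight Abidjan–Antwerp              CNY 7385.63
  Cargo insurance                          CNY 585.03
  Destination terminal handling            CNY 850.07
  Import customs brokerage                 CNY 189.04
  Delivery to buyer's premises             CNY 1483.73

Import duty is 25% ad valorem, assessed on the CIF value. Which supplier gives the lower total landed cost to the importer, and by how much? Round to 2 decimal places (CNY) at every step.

Supplier A (EXW):
CIF value = EXW price + inland to port + export clearance + origin terminal + freight + insurance = 283522.27 + 361.01 + 284.24 + 786.84 + 7385.63 + 585.03 = 292925.02
Import duty = 292925.02 × 25% = 73231.26
Buyer bears (A): 361.01 + 284.24 + 786.84 + 7385.63 + 585.03 + 850.07 + 189.04 + 1483.73 = 11925.59
Landed cost (A) = invoice 283522.27 + 11925.59 + duty 73231.26 = 368679.12
Supplier B (FCA):
CIF value = FCA price + origin terminal + freight + insurance = 306565.78 + 786.84 + 7385.63 + 585.03 = 315323.28
Import duty = 315323.28 × 25% = 78830.82
Buyer bears (B): 786.84 + 7385.63 + 585.03 + 850.07 + 189.04 + 1483.73 = 11280.34
Landed cost (B) = invoice 306565.78 + 11280.34 + duty 78830.82 = 396676.94
Difference = |368679.12 − 396676.94| = 27997.82

Supplier A is cheaper by CNY 27997.82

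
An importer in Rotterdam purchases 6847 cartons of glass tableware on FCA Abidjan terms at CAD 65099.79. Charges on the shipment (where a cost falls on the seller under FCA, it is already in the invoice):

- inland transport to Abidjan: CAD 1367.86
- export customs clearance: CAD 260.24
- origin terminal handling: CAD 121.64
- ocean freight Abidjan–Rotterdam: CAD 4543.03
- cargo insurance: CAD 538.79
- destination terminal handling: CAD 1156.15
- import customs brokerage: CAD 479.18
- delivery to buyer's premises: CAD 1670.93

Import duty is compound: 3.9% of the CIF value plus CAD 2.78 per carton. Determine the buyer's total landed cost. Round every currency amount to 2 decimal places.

Total landed cost: CAD 95386.00

FCA: the seller delivers export-cleared goods to the carrier; the buyer bears costs from that point.
Already in the invoice (seller's account under FCA): inland to port, export clearance — exclude.
CIF value = FCA price + origin terminal + freight + insurance = 65099.79 + 121.64 + 4543.03 + 538.79 = 70303.25
Ad valorem component: 70303.25 × 3.9% = 2741.83
Specific component: 6847 × 2.78 = 19034.66
Import duty = 2741.83 + 19034.66 = 21776.49
Buyer bears: origin terminal 121.64 + freight 4543.03 + insurance 538.79 + destination terminal 1156.15 + brokerage 479.18 + delivery 1670.93 + duty 21776.49 = 30286.21
Landed cost = invoice 65099.79 + 30286.21 = 95386.00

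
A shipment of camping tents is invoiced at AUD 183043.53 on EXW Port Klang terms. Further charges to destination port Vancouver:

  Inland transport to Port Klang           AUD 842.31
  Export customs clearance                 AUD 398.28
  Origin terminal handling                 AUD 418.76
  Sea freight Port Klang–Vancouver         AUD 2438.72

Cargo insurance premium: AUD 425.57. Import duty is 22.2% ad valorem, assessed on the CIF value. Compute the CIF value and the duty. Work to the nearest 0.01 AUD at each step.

CIF value: AUD 187567.17; import duty: AUD 41639.91

CIF = EXW price + pre-shipment costs + freight + insurance
CIF = 183043.53 + 842.31 + 398.28 + 418.76 + 2438.72 + 425.57 = 187567.17
Import duty = 187567.17 × 22.2% = 41639.91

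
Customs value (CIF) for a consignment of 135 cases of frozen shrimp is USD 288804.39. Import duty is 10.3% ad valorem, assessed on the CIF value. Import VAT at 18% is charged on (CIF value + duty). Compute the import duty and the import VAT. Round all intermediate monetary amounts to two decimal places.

Import duty: USD 29746.85; import VAT: USD 57339.22

Import duty = 288804.39 × 10.3% = 29746.85
VAT base = CIF + duty = 288804.39 + 29746.85 = 318551.24
Import VAT = 318551.24 × 18% = 57339.22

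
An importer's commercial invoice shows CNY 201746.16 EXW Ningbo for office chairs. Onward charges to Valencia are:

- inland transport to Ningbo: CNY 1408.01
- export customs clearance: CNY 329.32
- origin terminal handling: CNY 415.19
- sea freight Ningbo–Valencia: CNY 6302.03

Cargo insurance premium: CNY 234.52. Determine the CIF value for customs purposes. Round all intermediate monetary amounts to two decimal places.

CIF = EXW price + pre-shipment costs + freight + insurance
CIF = 201746.16 + 1408.01 + 329.32 + 415.19 + 6302.03 + 234.52 = 210435.23

CIF value: CNY 210435.23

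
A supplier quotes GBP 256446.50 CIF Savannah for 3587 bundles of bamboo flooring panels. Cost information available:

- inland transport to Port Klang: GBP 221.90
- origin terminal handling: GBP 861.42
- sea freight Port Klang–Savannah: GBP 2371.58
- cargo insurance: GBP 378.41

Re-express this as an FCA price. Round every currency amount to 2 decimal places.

FCA price: GBP 252835.09

Not relevant to the conversion: inland to port — on the seller under both CIF and FCA; already in the CIF price and stays in the FCA price.
From CIF to FCA, the seller no longer bears: origin terminal, freight, insurance.
FCA price = 256446.50 − 861.42 − 2371.58 − 378.41 = 252835.09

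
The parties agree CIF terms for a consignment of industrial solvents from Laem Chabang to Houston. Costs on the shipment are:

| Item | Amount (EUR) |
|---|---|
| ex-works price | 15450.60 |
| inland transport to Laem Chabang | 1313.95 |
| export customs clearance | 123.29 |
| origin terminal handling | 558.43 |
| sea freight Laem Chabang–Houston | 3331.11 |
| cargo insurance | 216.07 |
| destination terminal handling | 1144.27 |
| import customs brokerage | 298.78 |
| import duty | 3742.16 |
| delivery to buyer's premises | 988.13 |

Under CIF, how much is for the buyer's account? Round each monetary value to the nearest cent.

CIF: the seller pays costs through ocean freight and marine insurance to the destination port.
Seller's account: goods 15450.60 + inland to port 1313.95 + export clearance 123.29 + origin terminal 558.43 + freight 3331.11 + insurance 216.07 = 20993.45
Buyer's account: destination terminal 1144.27 + brokerage 298.78 + duty 3742.16 + delivery 988.13 = 6173.34

Buyer's account: EUR 6173.34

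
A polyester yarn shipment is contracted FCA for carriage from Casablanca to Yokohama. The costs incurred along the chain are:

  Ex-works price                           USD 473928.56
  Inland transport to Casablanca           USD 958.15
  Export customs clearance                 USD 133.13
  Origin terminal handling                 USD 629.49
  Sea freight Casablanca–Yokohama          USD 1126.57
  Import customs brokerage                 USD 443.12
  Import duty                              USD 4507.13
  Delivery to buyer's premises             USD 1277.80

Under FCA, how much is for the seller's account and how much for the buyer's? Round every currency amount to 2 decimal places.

FCA: the seller delivers export-cleared goods to the carrier; the buyer bears costs from that point.
Seller's account: goods 473928.56 + inland to port 958.15 + export clearance 133.13 = 475019.84
Buyer's account: origin terminal 629.49 + freight 1126.57 + brokerage 443.12 + duty 4507.13 + delivery 1277.80 = 7984.11

Seller: USD 475019.84; buyer: USD 7984.11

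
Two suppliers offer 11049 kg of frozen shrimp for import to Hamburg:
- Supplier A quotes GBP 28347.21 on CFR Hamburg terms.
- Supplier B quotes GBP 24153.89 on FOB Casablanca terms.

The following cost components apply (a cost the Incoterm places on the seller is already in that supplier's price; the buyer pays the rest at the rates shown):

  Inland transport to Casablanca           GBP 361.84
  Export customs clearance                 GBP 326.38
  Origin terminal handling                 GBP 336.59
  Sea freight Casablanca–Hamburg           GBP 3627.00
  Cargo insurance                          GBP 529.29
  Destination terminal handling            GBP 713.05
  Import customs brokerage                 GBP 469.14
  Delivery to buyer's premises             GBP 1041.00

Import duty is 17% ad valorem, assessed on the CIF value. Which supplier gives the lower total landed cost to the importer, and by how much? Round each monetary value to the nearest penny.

Supplier B is cheaper by GBP 662.60

Supplier A (CFR):
CIF value = CFR price + insurance = 28347.21 + 529.29 = 28876.50
Import duty = 28876.50 × 17% = 4909.01
Buyer bears (A): 529.29 + 713.05 + 469.14 + 1041.00 = 2752.48
Landed cost (A) = invoice 28347.21 + 2752.48 + duty 4909.01 = 36008.70
Supplier B (FOB):
CIF value = FOB price + freight + insurance = 24153.89 + 3627.00 + 529.29 = 28310.18
Import duty = 28310.18 × 17% = 4812.73
Buyer bears (B): 3627.00 + 529.29 + 713.05 + 469.14 + 1041.00 = 6379.48
Landed cost (B) = invoice 24153.89 + 6379.48 + duty 4812.73 = 35346.10
Difference = |36008.70 − 35346.10| = 662.60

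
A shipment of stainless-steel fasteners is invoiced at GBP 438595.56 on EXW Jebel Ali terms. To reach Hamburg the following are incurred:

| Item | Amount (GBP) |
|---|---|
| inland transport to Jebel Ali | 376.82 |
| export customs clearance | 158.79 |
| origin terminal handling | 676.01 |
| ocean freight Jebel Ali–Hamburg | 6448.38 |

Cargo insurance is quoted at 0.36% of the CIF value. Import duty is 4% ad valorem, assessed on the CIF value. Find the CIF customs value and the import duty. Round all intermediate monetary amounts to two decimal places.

Let C be the CIF value. C = EXW price + pre-shipment costs + freight + 0.36% × C
C − 0.36% × C = 438595.56 + 376.82 + 158.79 + 676.01 + 6448.38
0.9964 × C = 446255.56
C = 446255.56 / 0.9964 = 447867.88
Insurance premium = 0.36% × 447867.88 = 1612.32
Import duty = 447867.88 × 4% = 17914.72

CIF value: GBP 447867.88; import duty: GBP 17914.72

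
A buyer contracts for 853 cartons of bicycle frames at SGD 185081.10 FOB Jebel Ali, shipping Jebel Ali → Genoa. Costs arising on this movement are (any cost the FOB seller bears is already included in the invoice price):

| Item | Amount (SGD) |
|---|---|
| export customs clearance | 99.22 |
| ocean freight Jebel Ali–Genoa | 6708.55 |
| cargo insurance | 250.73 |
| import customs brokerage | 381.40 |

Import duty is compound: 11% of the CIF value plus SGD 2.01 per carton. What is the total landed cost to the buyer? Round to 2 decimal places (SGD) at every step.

FOB: the seller bears costs until goods are on board at the origin port; the buyer bears freight, insurance and all costs thereafter.
Already in the invoice (seller's account under FOB): export clearance — exclude.
CIF value = FOB price + freight + insurance = 185081.10 + 6708.55 + 250.73 = 192040.38
Ad valorem component: 192040.38 × 11% = 21124.44
Specific component: 853 × 2.01 = 1714.53
Import duty = 21124.44 + 1714.53 = 22838.97
Buyer bears: freight 6708.55 + insurance 250.73 + brokerage 381.40 + duty 22838.97 = 30179.65
Landed cost = invoice 185081.10 + 30179.65 = 215260.75

Total landed cost: SGD 215260.75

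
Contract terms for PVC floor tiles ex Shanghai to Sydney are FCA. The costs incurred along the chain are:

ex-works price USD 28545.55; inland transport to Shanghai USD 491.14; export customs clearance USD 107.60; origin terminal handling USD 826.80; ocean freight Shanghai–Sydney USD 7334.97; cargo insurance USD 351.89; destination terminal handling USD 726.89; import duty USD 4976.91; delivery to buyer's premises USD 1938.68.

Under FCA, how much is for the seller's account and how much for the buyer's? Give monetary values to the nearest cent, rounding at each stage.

Seller: USD 29144.29; buyer: USD 16156.14

FCA: the seller delivers export-cleared goods to the carrier; the buyer bears costs from that point.
Seller's account: goods 28545.55 + inland to port 491.14 + export clearance 107.60 = 29144.29
Buyer's account: origin terminal 826.80 + freight 7334.97 + insurance 351.89 + destination terminal 726.89 + duty 4976.91 + delivery 1938.68 = 16156.14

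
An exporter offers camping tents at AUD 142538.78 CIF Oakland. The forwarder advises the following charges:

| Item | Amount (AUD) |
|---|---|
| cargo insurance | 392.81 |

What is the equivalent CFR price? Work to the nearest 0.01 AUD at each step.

CFR price: AUD 142145.97

From CIF to CFR, the seller no longer bears: insurance.
CFR price = 142538.78 − 392.81 = 142145.97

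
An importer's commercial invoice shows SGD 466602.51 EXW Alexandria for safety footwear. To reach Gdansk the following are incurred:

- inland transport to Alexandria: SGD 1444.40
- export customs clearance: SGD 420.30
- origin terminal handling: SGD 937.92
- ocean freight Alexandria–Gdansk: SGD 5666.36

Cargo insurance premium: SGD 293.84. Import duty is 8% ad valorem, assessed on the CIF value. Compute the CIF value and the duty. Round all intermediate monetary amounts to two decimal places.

CIF = EXW price + pre-shipment costs + freight + insurance
CIF = 466602.51 + 1444.40 + 420.30 + 937.92 + 5666.36 + 293.84 = 475365.33
Import duty = 475365.33 × 8% = 38029.23

CIF value: SGD 475365.33; import duty: SGD 38029.23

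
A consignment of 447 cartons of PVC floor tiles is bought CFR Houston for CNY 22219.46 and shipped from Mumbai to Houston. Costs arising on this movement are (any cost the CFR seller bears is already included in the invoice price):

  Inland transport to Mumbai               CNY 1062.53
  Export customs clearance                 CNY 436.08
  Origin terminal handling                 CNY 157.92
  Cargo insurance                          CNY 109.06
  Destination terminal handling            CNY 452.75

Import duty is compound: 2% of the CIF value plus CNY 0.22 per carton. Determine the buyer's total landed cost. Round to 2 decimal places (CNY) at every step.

Total landed cost: CNY 23326.18

CFR: the seller pays costs through ocean freight to the destination port, but not insurance.
Already in the invoice (seller's account under CFR): inland to port, export clearance, origin terminal — exclude.
CIF value = CFR price + insurance = 22219.46 + 109.06 = 22328.52
Ad valorem component: 22328.52 × 2% = 446.57
Specific component: 447 × 0.22 = 98.34
Import duty = 446.57 + 98.34 = 544.91
Buyer bears: insurance 109.06 + destination terminal 452.75 + duty 544.91 = 1106.72
Landed cost = invoice 22219.46 + 1106.72 = 23326.18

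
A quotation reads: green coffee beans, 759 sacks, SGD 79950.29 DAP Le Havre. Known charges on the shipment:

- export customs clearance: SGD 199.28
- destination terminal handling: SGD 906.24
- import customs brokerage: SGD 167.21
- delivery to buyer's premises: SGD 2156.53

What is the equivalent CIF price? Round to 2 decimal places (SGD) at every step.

CIF price: SGD 76887.52

Not relevant to the conversion: export clearance — on the seller under both DAP and CIF; already in the DAP price and stays in the CIF price. brokerage — on the buyer under both terms; not part of either seller's price.
From DAP to CIF, the seller no longer bears: destination terminal, delivery.
CIF price = 79950.29 − 906.24 − 2156.53 = 76887.52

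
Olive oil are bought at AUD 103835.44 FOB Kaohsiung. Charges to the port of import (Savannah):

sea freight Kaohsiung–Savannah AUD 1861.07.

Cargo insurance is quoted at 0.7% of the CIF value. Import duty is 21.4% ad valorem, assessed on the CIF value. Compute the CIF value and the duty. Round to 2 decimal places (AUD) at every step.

Let C be the CIF value. C = FOB price + freight + 0.7% × C
C − 0.7% × C = 103835.44 + 1861.07
0.993 × C = 105696.51
C = 105696.51 / 0.993 = 106441.60
Insurance premium = 0.7% × 106441.60 = 745.09
Import duty = 106441.60 × 21.4% = 22778.50

CIF value: AUD 106441.60; import duty: AUD 22778.50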